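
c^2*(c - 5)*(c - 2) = c^4 - 7*c^3 + 10*c^2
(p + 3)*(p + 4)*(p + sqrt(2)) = p^3 + sqrt(2)*p^2 + 7*p^2 + 7*sqrt(2)*p + 12*p + 12*sqrt(2)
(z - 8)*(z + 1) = z^2 - 7*z - 8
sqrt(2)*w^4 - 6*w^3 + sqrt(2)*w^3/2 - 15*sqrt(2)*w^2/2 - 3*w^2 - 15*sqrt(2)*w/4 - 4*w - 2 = (w + 1/2)*(w - 4*sqrt(2))*(w + sqrt(2)/2)*(sqrt(2)*w + 1)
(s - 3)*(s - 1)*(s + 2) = s^3 - 2*s^2 - 5*s + 6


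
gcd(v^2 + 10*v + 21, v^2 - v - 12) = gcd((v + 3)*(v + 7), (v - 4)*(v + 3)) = v + 3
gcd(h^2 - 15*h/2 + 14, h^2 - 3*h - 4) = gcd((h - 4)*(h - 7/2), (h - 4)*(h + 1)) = h - 4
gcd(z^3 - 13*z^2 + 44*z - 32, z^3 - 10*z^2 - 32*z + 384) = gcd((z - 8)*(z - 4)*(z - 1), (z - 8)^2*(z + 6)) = z - 8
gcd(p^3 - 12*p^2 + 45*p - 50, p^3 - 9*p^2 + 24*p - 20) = p^2 - 7*p + 10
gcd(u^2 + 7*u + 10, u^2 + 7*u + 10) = u^2 + 7*u + 10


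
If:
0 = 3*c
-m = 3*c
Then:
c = 0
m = 0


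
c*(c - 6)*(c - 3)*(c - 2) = c^4 - 11*c^3 + 36*c^2 - 36*c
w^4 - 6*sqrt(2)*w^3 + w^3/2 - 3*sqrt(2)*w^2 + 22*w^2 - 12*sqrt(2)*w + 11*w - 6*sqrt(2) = (w + 1/2)*(w - 3*sqrt(2))*(w - 2*sqrt(2))*(w - sqrt(2))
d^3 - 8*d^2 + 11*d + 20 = (d - 5)*(d - 4)*(d + 1)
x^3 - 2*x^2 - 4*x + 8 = (x - 2)^2*(x + 2)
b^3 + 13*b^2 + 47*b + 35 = (b + 1)*(b + 5)*(b + 7)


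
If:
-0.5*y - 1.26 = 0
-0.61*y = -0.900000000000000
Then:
No Solution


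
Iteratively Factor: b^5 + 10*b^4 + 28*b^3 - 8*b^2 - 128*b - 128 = (b - 2)*(b^4 + 12*b^3 + 52*b^2 + 96*b + 64) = (b - 2)*(b + 2)*(b^3 + 10*b^2 + 32*b + 32) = (b - 2)*(b + 2)*(b + 4)*(b^2 + 6*b + 8) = (b - 2)*(b + 2)*(b + 4)^2*(b + 2)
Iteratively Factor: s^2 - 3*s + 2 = (s - 2)*(s - 1)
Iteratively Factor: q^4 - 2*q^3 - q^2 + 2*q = (q + 1)*(q^3 - 3*q^2 + 2*q) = (q - 1)*(q + 1)*(q^2 - 2*q) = (q - 2)*(q - 1)*(q + 1)*(q)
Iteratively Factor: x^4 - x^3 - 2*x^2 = (x)*(x^3 - x^2 - 2*x) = x*(x + 1)*(x^2 - 2*x) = x^2*(x + 1)*(x - 2)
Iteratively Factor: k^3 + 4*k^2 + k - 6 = (k + 2)*(k^2 + 2*k - 3) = (k - 1)*(k + 2)*(k + 3)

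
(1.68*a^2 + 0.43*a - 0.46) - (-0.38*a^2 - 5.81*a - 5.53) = 2.06*a^2 + 6.24*a + 5.07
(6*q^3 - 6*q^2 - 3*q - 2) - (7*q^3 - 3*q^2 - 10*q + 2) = -q^3 - 3*q^2 + 7*q - 4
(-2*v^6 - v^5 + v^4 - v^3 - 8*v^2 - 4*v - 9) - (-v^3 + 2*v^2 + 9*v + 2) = -2*v^6 - v^5 + v^4 - 10*v^2 - 13*v - 11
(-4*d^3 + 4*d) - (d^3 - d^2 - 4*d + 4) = -5*d^3 + d^2 + 8*d - 4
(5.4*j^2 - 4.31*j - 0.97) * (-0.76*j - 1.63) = -4.104*j^3 - 5.5264*j^2 + 7.7625*j + 1.5811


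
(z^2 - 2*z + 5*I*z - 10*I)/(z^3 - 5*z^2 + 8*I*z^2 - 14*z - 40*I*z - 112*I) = (z^2 + z*(-2 + 5*I) - 10*I)/(z^3 + z^2*(-5 + 8*I) + z*(-14 - 40*I) - 112*I)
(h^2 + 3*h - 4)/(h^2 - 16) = (h - 1)/(h - 4)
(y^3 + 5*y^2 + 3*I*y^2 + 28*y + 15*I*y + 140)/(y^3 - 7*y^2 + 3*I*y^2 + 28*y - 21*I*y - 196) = (y + 5)/(y - 7)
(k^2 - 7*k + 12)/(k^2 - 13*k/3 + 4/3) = 3*(k - 3)/(3*k - 1)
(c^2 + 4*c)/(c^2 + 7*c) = (c + 4)/(c + 7)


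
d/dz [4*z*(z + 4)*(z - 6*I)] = 12*z^2 + z*(32 - 48*I) - 96*I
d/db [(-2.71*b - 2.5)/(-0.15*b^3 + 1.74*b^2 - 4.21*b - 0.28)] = (-0.813*b^3 + 3.5904*b^2 + 8.7*b - 9.7662)/(0.0225*b^6 - 0.522*b^5 + 4.2906*b^4 - 14.5668*b^3 + 16.7497*b^2 + 2.3576*b + 0.0784)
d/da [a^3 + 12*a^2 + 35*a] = 3*a^2 + 24*a + 35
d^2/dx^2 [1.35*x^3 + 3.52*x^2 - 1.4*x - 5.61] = 8.1*x + 7.04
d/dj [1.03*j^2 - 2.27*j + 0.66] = 2.06*j - 2.27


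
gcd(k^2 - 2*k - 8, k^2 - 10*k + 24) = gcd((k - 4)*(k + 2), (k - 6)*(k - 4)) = k - 4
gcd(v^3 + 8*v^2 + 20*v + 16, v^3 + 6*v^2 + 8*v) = v^2 + 6*v + 8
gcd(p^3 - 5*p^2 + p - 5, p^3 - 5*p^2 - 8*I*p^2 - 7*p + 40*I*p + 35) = p^2 + p*(-5 - I) + 5*I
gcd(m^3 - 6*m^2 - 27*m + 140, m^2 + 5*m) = m + 5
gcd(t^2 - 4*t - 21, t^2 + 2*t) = 1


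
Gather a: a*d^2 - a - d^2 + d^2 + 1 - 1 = a*(d^2 - 1)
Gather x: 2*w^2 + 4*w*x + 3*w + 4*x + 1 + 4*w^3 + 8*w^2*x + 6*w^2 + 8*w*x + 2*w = 4*w^3 + 8*w^2 + 5*w + x*(8*w^2 + 12*w + 4) + 1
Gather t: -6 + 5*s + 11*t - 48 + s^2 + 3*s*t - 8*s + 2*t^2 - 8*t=s^2 - 3*s + 2*t^2 + t*(3*s + 3) - 54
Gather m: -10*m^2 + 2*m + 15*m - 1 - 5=-10*m^2 + 17*m - 6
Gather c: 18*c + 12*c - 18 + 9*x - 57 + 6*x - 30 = 30*c + 15*x - 105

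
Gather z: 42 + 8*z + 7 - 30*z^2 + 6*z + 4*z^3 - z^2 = 4*z^3 - 31*z^2 + 14*z + 49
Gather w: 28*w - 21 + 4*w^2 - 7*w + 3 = 4*w^2 + 21*w - 18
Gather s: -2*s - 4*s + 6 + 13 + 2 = 21 - 6*s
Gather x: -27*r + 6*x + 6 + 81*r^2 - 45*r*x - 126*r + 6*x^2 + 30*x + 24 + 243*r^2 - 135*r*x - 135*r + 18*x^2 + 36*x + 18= 324*r^2 - 288*r + 24*x^2 + x*(72 - 180*r) + 48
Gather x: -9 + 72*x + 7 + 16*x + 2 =88*x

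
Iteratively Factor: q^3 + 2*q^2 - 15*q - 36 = (q + 3)*(q^2 - q - 12) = (q - 4)*(q + 3)*(q + 3)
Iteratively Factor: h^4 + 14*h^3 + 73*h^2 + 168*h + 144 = (h + 4)*(h^3 + 10*h^2 + 33*h + 36) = (h + 3)*(h + 4)*(h^2 + 7*h + 12) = (h + 3)*(h + 4)^2*(h + 3)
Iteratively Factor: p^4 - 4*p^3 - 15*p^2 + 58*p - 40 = (p + 4)*(p^3 - 8*p^2 + 17*p - 10) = (p - 1)*(p + 4)*(p^2 - 7*p + 10) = (p - 5)*(p - 1)*(p + 4)*(p - 2)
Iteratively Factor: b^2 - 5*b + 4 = (b - 1)*(b - 4)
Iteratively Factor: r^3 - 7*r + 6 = (r - 2)*(r^2 + 2*r - 3) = (r - 2)*(r + 3)*(r - 1)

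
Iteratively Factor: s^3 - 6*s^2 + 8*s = (s - 4)*(s^2 - 2*s) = (s - 4)*(s - 2)*(s)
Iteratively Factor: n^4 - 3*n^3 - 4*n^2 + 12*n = (n + 2)*(n^3 - 5*n^2 + 6*n) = (n - 2)*(n + 2)*(n^2 - 3*n) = (n - 3)*(n - 2)*(n + 2)*(n)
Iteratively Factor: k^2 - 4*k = (k)*(k - 4)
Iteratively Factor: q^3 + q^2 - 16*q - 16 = (q - 4)*(q^2 + 5*q + 4) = (q - 4)*(q + 1)*(q + 4)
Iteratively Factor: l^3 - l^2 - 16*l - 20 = (l + 2)*(l^2 - 3*l - 10) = (l + 2)^2*(l - 5)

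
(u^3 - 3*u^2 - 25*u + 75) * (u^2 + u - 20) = u^5 - 2*u^4 - 48*u^3 + 110*u^2 + 575*u - 1500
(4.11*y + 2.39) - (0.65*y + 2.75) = 3.46*y - 0.36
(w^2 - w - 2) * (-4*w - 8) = -4*w^3 - 4*w^2 + 16*w + 16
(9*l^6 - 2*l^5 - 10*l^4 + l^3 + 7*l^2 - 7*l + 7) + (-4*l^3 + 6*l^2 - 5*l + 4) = 9*l^6 - 2*l^5 - 10*l^4 - 3*l^3 + 13*l^2 - 12*l + 11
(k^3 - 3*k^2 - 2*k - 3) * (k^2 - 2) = k^5 - 3*k^4 - 4*k^3 + 3*k^2 + 4*k + 6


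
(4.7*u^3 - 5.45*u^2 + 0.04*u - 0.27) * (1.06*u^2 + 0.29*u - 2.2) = 4.982*u^5 - 4.414*u^4 - 11.8781*u^3 + 11.7154*u^2 - 0.1663*u + 0.594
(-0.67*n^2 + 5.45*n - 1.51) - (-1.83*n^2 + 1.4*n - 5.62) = 1.16*n^2 + 4.05*n + 4.11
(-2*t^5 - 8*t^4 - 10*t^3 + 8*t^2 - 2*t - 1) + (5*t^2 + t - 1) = -2*t^5 - 8*t^4 - 10*t^3 + 13*t^2 - t - 2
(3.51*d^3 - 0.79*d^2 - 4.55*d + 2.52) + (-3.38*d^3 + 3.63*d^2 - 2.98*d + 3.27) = 0.13*d^3 + 2.84*d^2 - 7.53*d + 5.79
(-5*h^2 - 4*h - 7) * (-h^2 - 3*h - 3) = 5*h^4 + 19*h^3 + 34*h^2 + 33*h + 21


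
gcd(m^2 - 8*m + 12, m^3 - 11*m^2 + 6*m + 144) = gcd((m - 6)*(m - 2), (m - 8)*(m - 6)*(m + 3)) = m - 6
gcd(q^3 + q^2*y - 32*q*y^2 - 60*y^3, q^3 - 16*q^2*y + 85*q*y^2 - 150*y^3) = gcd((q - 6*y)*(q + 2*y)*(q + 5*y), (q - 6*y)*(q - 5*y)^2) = -q + 6*y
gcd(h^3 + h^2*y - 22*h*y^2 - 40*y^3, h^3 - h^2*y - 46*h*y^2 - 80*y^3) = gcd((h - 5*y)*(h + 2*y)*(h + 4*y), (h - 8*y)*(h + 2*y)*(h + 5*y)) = h + 2*y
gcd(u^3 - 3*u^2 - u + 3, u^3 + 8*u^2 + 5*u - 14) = u - 1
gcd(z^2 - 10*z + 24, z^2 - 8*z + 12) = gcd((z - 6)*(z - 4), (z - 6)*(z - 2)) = z - 6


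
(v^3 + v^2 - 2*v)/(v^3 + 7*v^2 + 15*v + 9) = v*(v^2 + v - 2)/(v^3 + 7*v^2 + 15*v + 9)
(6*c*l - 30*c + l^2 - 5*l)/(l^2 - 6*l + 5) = (6*c + l)/(l - 1)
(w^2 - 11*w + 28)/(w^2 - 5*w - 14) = (w - 4)/(w + 2)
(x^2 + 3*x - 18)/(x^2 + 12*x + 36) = (x - 3)/(x + 6)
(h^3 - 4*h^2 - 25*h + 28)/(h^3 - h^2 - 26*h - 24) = (h^2 - 8*h + 7)/(h^2 - 5*h - 6)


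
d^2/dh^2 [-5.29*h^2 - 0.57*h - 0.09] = -10.5800000000000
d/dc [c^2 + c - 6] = 2*c + 1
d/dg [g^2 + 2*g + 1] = 2*g + 2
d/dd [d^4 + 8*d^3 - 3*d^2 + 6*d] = 4*d^3 + 24*d^2 - 6*d + 6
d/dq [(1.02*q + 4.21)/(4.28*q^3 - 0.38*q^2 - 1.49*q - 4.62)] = (-8.7312*q^3 - 53.6688*q^2 + 3.1996*q + 1.5605)/(18.3184*q^6 - 3.2528*q^5 - 12.61*q^4 - 38.4148*q^3 + 5.7313*q^2 + 13.7676*q + 21.3444)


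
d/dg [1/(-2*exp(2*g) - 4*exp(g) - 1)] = 4*(exp(g) + 1)*exp(g)/(2*exp(2*g) + 4*exp(g) + 1)^2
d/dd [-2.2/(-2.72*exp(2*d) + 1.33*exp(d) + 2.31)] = (2.926 - 11.968*exp(d))*exp(d)/(-2.72*exp(2*d) + 1.33*exp(d) + 2.31)^2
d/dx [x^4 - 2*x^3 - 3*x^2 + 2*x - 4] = 4*x^3 - 6*x^2 - 6*x + 2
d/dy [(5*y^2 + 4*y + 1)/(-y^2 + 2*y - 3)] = 14*(y^2 - 2*y - 1)/(y^4 - 4*y^3 + 10*y^2 - 12*y + 9)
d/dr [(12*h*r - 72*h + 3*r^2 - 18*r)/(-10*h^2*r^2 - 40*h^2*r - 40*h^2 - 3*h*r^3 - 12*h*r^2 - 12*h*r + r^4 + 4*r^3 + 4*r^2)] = 3*(2*(-2*h - r + 3)*(10*h^2*r^2 + 40*h^2*r + 40*h^2 + 3*h*r^3 + 12*h*r^2 + 12*h*r - r^4 - 4*r^3 - 4*r^2) + (4*h*r - 24*h + r^2 - 6*r)*(20*h^2*r + 40*h^2 + 9*h*r^2 + 24*h*r + 12*h - 4*r^3 - 12*r^2 - 8*r))/(10*h^2*r^2 + 40*h^2*r + 40*h^2 + 3*h*r^3 + 12*h*r^2 + 12*h*r - r^4 - 4*r^3 - 4*r^2)^2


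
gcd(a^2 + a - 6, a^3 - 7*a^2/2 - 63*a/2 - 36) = a + 3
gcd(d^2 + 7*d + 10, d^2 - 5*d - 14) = d + 2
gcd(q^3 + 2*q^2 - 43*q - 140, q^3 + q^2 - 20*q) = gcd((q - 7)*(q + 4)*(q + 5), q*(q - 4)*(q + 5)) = q + 5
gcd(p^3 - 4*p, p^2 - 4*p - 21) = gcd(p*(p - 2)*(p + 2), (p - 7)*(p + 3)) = 1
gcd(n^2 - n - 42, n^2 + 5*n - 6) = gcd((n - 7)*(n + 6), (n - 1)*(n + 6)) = n + 6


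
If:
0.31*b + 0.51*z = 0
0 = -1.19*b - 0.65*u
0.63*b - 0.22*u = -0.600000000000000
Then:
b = -0.58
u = 1.06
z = 0.35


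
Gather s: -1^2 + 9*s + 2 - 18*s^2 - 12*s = -18*s^2 - 3*s + 1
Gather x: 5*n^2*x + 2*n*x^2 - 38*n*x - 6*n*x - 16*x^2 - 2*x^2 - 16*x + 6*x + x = x^2*(2*n - 18) + x*(5*n^2 - 44*n - 9)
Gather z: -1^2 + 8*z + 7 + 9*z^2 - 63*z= 9*z^2 - 55*z + 6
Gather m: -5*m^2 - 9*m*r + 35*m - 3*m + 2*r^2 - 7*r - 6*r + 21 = -5*m^2 + m*(32 - 9*r) + 2*r^2 - 13*r + 21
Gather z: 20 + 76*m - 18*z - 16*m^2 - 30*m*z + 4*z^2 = -16*m^2 + 76*m + 4*z^2 + z*(-30*m - 18) + 20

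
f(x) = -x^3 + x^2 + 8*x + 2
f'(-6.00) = -112.00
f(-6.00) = 206.00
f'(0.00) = 8.00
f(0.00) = 2.00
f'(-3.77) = -42.18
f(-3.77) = 39.64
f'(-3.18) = -28.70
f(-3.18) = 18.83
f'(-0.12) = 7.72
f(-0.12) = 1.06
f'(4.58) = -45.77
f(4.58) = -36.46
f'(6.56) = -107.98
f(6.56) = -184.79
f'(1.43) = 4.73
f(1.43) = 12.56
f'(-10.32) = -332.15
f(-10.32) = 1125.05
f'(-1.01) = 2.92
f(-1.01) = -4.03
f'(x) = -3*x^2 + 2*x + 8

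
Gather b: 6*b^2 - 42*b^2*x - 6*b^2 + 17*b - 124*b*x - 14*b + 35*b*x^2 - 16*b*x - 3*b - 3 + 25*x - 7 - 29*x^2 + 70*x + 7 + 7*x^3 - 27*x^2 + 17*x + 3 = -42*b^2*x + b*(35*x^2 - 140*x) + 7*x^3 - 56*x^2 + 112*x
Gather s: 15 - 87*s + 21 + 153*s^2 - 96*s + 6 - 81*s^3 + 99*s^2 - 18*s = -81*s^3 + 252*s^2 - 201*s + 42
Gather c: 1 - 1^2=0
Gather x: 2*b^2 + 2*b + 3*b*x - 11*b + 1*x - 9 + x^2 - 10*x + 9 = 2*b^2 - 9*b + x^2 + x*(3*b - 9)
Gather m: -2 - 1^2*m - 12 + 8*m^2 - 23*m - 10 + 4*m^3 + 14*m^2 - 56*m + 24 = 4*m^3 + 22*m^2 - 80*m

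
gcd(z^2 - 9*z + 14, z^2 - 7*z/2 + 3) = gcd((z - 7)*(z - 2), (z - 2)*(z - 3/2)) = z - 2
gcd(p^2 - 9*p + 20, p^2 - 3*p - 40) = 1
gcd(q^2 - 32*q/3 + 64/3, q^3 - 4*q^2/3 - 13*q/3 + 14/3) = 1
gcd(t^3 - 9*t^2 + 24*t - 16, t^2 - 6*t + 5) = t - 1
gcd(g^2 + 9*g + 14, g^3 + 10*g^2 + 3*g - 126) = g + 7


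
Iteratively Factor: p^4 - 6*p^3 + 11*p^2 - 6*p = (p)*(p^3 - 6*p^2 + 11*p - 6) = p*(p - 1)*(p^2 - 5*p + 6) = p*(p - 2)*(p - 1)*(p - 3)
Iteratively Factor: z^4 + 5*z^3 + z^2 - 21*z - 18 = (z + 3)*(z^3 + 2*z^2 - 5*z - 6) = (z + 3)^2*(z^2 - z - 2) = (z - 2)*(z + 3)^2*(z + 1)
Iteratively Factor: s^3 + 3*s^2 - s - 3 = (s - 1)*(s^2 + 4*s + 3) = (s - 1)*(s + 1)*(s + 3)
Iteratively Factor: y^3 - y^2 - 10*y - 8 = (y + 1)*(y^2 - 2*y - 8) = (y - 4)*(y + 1)*(y + 2)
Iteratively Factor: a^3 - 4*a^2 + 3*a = (a - 3)*(a^2 - a) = a*(a - 3)*(a - 1)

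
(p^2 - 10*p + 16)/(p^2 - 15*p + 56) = (p - 2)/(p - 7)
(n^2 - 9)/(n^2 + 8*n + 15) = (n - 3)/(n + 5)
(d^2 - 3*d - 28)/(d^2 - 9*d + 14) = (d + 4)/(d - 2)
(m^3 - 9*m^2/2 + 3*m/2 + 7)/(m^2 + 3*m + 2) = (m^2 - 11*m/2 + 7)/(m + 2)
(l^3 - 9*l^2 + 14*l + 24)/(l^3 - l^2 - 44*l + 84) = (l^2 - 3*l - 4)/(l^2 + 5*l - 14)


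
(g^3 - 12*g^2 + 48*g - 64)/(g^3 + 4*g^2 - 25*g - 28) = (g^2 - 8*g + 16)/(g^2 + 8*g + 7)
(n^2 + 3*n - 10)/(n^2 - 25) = (n - 2)/(n - 5)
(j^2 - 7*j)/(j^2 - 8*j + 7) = j/(j - 1)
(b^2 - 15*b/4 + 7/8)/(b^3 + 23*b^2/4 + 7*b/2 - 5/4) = (b - 7/2)/(b^2 + 6*b + 5)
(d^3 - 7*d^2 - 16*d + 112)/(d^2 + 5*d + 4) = (d^2 - 11*d + 28)/(d + 1)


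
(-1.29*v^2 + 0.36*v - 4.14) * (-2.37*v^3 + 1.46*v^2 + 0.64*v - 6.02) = 3.0573*v^5 - 2.7366*v^4 + 9.5118*v^3 + 1.9518*v^2 - 4.8168*v + 24.9228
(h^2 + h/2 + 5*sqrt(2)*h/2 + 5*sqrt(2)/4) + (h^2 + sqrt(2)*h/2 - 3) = 2*h^2 + h/2 + 3*sqrt(2)*h - 3 + 5*sqrt(2)/4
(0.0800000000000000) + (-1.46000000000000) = -1.38000000000000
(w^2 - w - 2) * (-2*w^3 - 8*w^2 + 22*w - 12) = -2*w^5 - 6*w^4 + 34*w^3 - 18*w^2 - 32*w + 24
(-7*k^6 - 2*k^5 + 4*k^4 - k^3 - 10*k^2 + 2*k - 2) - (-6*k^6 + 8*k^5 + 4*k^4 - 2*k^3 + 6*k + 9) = -k^6 - 10*k^5 + k^3 - 10*k^2 - 4*k - 11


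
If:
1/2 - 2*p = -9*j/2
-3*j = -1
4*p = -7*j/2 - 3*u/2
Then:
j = 1/3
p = 1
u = -31/9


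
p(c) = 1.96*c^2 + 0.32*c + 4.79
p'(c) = 3.92*c + 0.32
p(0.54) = 5.53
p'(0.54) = 2.44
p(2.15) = 14.54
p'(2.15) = 8.75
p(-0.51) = 5.14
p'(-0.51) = -1.68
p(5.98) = 76.79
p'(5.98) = 23.76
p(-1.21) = 7.27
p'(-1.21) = -4.42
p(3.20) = 25.88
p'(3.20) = 12.86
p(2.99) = 23.27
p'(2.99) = 12.04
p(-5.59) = 64.25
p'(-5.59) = -21.59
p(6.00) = 77.27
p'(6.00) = 23.84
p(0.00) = 4.79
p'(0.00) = 0.32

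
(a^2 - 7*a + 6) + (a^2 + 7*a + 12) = 2*a^2 + 18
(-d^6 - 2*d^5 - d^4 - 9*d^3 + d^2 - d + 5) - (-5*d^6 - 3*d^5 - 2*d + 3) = 4*d^6 + d^5 - d^4 - 9*d^3 + d^2 + d + 2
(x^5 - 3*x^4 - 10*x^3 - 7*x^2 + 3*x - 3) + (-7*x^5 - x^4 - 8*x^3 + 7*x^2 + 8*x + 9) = -6*x^5 - 4*x^4 - 18*x^3 + 11*x + 6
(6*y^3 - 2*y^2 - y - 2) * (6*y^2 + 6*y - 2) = 36*y^5 + 24*y^4 - 30*y^3 - 14*y^2 - 10*y + 4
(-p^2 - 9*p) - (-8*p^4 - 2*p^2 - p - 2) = 8*p^4 + p^2 - 8*p + 2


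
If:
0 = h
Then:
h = 0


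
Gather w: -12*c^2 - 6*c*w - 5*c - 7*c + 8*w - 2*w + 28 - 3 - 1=-12*c^2 - 12*c + w*(6 - 6*c) + 24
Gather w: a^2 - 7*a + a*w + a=a^2 + a*w - 6*a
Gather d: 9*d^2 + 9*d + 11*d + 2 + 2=9*d^2 + 20*d + 4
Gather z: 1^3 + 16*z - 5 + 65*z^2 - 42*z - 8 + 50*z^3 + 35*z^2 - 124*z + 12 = 50*z^3 + 100*z^2 - 150*z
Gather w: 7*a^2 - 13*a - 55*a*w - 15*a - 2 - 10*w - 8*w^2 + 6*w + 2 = 7*a^2 - 28*a - 8*w^2 + w*(-55*a - 4)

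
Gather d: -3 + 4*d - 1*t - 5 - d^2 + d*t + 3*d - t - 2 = -d^2 + d*(t + 7) - 2*t - 10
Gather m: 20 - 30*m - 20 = -30*m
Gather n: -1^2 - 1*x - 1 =-x - 2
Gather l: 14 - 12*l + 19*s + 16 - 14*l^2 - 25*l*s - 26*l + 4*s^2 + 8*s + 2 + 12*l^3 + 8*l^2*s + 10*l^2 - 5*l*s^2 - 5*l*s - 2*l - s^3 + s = 12*l^3 + l^2*(8*s - 4) + l*(-5*s^2 - 30*s - 40) - s^3 + 4*s^2 + 28*s + 32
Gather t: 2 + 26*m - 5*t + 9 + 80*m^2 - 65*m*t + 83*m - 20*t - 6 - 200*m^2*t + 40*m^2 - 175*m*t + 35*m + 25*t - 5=120*m^2 + 144*m + t*(-200*m^2 - 240*m)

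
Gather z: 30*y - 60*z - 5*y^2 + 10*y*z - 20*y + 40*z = -5*y^2 + 10*y + z*(10*y - 20)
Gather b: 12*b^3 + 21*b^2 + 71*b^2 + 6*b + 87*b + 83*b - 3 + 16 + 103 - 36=12*b^3 + 92*b^2 + 176*b + 80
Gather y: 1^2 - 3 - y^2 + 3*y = -y^2 + 3*y - 2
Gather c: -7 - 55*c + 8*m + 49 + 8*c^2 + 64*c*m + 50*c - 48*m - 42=8*c^2 + c*(64*m - 5) - 40*m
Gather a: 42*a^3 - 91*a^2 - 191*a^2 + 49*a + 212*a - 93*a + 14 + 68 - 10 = 42*a^3 - 282*a^2 + 168*a + 72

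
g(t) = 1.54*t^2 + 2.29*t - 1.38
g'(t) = 3.08*t + 2.29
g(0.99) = 2.40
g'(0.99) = 5.34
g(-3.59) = 10.25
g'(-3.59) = -8.77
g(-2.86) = 4.67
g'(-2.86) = -6.52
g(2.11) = 10.31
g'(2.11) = 8.79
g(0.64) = 0.72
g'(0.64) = 4.26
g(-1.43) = -1.51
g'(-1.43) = -2.11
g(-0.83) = -2.22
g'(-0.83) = -0.27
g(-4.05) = 14.61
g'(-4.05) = -10.18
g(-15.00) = 310.77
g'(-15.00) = -43.91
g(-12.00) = 192.90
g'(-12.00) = -34.67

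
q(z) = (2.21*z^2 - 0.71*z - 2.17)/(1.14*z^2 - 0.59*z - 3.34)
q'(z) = (0.59 - 2.28*z)*(2.21*z^2 - 0.71*z - 2.17)/(1.14*z^2 - 0.59*z - 3.34)^2 + (4.42*z - 0.71)/(1.14*z^2 - 0.59*z - 3.34)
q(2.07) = 18.02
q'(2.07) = -203.98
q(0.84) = 0.40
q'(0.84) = -0.82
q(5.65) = 2.17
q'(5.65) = -0.08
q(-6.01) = 1.98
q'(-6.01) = 0.02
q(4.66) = 2.28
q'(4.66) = -0.16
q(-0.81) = 0.07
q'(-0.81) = 1.95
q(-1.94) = 3.59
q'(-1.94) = 4.16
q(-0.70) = 0.25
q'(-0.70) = 1.38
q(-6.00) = 1.98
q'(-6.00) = 0.02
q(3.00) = 3.03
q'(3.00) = -1.24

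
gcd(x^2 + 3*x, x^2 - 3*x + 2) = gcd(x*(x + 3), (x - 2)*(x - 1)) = 1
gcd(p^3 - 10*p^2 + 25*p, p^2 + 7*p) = p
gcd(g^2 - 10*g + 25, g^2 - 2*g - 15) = g - 5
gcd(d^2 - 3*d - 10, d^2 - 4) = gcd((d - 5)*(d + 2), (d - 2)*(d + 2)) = d + 2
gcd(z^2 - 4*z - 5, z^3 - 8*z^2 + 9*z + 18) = z + 1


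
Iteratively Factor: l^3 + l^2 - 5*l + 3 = (l - 1)*(l^2 + 2*l - 3) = (l - 1)^2*(l + 3)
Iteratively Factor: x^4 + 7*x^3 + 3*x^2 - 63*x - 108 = (x + 4)*(x^3 + 3*x^2 - 9*x - 27) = (x + 3)*(x + 4)*(x^2 - 9) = (x - 3)*(x + 3)*(x + 4)*(x + 3)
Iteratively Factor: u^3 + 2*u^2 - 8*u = (u + 4)*(u^2 - 2*u) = (u - 2)*(u + 4)*(u)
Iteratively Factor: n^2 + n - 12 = (n + 4)*(n - 3)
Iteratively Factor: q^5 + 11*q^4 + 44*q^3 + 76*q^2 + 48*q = (q + 2)*(q^4 + 9*q^3 + 26*q^2 + 24*q) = (q + 2)^2*(q^3 + 7*q^2 + 12*q) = (q + 2)^2*(q + 3)*(q^2 + 4*q) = (q + 2)^2*(q + 3)*(q + 4)*(q)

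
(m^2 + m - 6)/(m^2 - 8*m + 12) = (m + 3)/(m - 6)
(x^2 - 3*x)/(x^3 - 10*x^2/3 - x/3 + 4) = 3*x/(3*x^2 - x - 4)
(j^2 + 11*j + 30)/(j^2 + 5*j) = (j + 6)/j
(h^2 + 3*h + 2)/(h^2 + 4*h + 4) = (h + 1)/(h + 2)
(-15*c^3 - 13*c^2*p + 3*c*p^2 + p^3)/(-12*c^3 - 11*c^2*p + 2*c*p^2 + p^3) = (5*c + p)/(4*c + p)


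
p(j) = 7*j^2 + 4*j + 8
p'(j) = 14*j + 4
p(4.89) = 194.94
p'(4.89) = 72.46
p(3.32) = 98.44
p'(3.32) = 50.48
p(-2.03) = 28.73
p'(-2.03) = -24.42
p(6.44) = 324.08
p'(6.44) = 94.16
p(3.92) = 131.24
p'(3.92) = 58.88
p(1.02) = 19.36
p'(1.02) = 18.28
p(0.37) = 10.44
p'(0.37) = 9.18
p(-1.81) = 23.69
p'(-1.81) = -21.34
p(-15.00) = 1523.00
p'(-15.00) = -206.00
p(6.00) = 284.00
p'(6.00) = 88.00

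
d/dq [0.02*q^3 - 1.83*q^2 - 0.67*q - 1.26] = 0.06*q^2 - 3.66*q - 0.67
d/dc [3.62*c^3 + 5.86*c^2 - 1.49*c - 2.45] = 10.86*c^2 + 11.72*c - 1.49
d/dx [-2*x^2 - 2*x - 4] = -4*x - 2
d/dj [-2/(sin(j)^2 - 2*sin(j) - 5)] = 4*(sin(j) - 1)*cos(j)/(2*sin(j) + cos(j)^2 + 4)^2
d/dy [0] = 0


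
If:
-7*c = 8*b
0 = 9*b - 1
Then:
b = 1/9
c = -8/63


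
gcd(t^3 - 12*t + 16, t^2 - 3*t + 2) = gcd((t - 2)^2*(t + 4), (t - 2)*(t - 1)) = t - 2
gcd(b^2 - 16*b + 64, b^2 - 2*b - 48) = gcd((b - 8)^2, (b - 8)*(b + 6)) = b - 8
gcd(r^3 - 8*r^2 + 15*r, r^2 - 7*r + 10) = r - 5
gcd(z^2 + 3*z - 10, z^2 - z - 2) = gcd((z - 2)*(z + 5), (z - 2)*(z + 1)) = z - 2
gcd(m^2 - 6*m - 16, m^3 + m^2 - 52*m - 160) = m - 8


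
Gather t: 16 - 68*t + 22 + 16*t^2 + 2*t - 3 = 16*t^2 - 66*t + 35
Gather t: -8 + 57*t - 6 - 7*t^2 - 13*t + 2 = -7*t^2 + 44*t - 12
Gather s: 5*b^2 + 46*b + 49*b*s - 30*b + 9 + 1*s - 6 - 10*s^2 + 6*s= 5*b^2 + 16*b - 10*s^2 + s*(49*b + 7) + 3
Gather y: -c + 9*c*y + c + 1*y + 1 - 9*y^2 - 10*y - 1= -9*y^2 + y*(9*c - 9)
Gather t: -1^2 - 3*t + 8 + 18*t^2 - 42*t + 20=18*t^2 - 45*t + 27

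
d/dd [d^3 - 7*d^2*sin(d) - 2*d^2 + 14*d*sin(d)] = -7*d^2*cos(d) + 3*d^2 + 14*sqrt(2)*d*cos(d + pi/4) - 4*d + 14*sin(d)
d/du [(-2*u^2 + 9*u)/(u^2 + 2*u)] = -13/(u^2 + 4*u + 4)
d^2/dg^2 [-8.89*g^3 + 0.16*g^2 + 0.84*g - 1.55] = 0.32 - 53.34*g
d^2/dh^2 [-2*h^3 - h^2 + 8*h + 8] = -12*h - 2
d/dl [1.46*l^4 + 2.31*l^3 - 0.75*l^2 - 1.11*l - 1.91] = 5.84*l^3 + 6.93*l^2 - 1.5*l - 1.11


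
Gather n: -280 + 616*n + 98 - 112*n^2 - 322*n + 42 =-112*n^2 + 294*n - 140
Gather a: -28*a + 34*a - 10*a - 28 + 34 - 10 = -4*a - 4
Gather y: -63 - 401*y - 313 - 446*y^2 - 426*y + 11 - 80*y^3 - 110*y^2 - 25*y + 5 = -80*y^3 - 556*y^2 - 852*y - 360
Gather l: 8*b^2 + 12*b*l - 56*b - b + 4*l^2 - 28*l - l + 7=8*b^2 - 57*b + 4*l^2 + l*(12*b - 29) + 7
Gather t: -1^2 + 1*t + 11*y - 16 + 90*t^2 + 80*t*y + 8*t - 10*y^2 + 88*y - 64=90*t^2 + t*(80*y + 9) - 10*y^2 + 99*y - 81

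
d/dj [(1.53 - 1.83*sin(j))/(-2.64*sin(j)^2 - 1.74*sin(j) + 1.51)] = (-4.8312*sin(j)^2 + 8.0784*sin(j) - 0.1011)*cos(j)/(6.9696*sin(j)^4 + 9.1872*sin(j)^3 - 4.9452*sin(j)^2 - 5.2548*sin(j) + 2.2801)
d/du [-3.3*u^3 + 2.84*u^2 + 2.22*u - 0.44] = -9.9*u^2 + 5.68*u + 2.22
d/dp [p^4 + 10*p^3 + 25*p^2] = 2*p*(2*p^2 + 15*p + 25)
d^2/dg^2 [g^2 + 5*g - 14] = 2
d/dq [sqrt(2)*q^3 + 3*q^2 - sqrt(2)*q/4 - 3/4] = 3*sqrt(2)*q^2 + 6*q - sqrt(2)/4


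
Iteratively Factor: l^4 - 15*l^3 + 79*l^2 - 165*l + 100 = (l - 5)*(l^3 - 10*l^2 + 29*l - 20) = (l - 5)*(l - 1)*(l^2 - 9*l + 20) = (l - 5)*(l - 4)*(l - 1)*(l - 5)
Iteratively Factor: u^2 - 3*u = (u - 3)*(u)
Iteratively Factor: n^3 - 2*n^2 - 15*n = (n - 5)*(n^2 + 3*n) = (n - 5)*(n + 3)*(n)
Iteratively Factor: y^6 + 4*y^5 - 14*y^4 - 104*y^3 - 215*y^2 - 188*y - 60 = (y + 1)*(y^5 + 3*y^4 - 17*y^3 - 87*y^2 - 128*y - 60) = (y - 5)*(y + 1)*(y^4 + 8*y^3 + 23*y^2 + 28*y + 12) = (y - 5)*(y + 1)*(y + 3)*(y^3 + 5*y^2 + 8*y + 4) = (y - 5)*(y + 1)^2*(y + 3)*(y^2 + 4*y + 4) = (y - 5)*(y + 1)^2*(y + 2)*(y + 3)*(y + 2)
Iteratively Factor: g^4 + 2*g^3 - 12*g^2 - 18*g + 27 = (g + 3)*(g^3 - g^2 - 9*g + 9) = (g - 3)*(g + 3)*(g^2 + 2*g - 3) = (g - 3)*(g - 1)*(g + 3)*(g + 3)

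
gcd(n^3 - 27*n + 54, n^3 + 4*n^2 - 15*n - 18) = n^2 + 3*n - 18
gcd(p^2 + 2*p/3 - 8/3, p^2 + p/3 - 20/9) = p - 4/3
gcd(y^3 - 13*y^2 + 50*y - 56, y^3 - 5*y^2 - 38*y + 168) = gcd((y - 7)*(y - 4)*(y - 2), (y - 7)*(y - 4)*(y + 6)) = y^2 - 11*y + 28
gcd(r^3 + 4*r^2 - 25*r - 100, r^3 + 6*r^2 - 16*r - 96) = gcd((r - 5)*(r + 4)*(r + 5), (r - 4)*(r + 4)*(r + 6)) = r + 4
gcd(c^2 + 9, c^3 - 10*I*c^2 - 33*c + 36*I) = c - 3*I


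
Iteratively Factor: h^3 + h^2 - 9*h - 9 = (h - 3)*(h^2 + 4*h + 3) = (h - 3)*(h + 3)*(h + 1)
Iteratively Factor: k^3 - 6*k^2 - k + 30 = (k + 2)*(k^2 - 8*k + 15) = (k - 5)*(k + 2)*(k - 3)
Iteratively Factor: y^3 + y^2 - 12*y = (y)*(y^2 + y - 12) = y*(y - 3)*(y + 4)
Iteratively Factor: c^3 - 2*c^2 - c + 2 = (c - 1)*(c^2 - c - 2) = (c - 1)*(c + 1)*(c - 2)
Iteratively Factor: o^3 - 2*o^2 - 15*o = (o)*(o^2 - 2*o - 15) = o*(o - 5)*(o + 3)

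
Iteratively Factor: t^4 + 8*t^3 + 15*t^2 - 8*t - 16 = (t - 1)*(t^3 + 9*t^2 + 24*t + 16) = (t - 1)*(t + 4)*(t^2 + 5*t + 4) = (t - 1)*(t + 4)^2*(t + 1)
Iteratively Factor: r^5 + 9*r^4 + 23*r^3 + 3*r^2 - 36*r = (r + 3)*(r^4 + 6*r^3 + 5*r^2 - 12*r) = (r - 1)*(r + 3)*(r^3 + 7*r^2 + 12*r) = (r - 1)*(r + 3)^2*(r^2 + 4*r) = (r - 1)*(r + 3)^2*(r + 4)*(r)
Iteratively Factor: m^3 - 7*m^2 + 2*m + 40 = (m - 5)*(m^2 - 2*m - 8) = (m - 5)*(m - 4)*(m + 2)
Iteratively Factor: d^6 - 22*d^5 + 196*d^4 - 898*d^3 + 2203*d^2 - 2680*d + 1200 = (d - 5)*(d^5 - 17*d^4 + 111*d^3 - 343*d^2 + 488*d - 240) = (d - 5)*(d - 3)*(d^4 - 14*d^3 + 69*d^2 - 136*d + 80) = (d - 5)*(d - 4)*(d - 3)*(d^3 - 10*d^2 + 29*d - 20) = (d - 5)*(d - 4)*(d - 3)*(d - 1)*(d^2 - 9*d + 20) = (d - 5)^2*(d - 4)*(d - 3)*(d - 1)*(d - 4)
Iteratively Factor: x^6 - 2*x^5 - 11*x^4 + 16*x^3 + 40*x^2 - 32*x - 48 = (x - 2)*(x^5 - 11*x^3 - 6*x^2 + 28*x + 24) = (x - 2)^2*(x^4 + 2*x^3 - 7*x^2 - 20*x - 12) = (x - 2)^2*(x + 1)*(x^3 + x^2 - 8*x - 12) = (x - 2)^2*(x + 1)*(x + 2)*(x^2 - x - 6) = (x - 2)^2*(x + 1)*(x + 2)^2*(x - 3)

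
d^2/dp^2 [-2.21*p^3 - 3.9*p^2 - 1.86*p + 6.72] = -13.26*p - 7.8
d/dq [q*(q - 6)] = 2*q - 6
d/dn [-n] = -1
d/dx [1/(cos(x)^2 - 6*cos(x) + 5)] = 2*(cos(x) - 3)*sin(x)/(cos(x)^2 - 6*cos(x) + 5)^2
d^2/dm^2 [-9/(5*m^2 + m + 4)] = 18*(25*m^2 + 5*m - (10*m + 1)^2 + 20)/(5*m^2 + m + 4)^3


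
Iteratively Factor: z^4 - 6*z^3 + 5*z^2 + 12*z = (z + 1)*(z^3 - 7*z^2 + 12*z) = (z - 3)*(z + 1)*(z^2 - 4*z) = (z - 4)*(z - 3)*(z + 1)*(z)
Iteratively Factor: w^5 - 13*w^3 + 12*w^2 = (w + 4)*(w^4 - 4*w^3 + 3*w^2) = (w - 3)*(w + 4)*(w^3 - w^2) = w*(w - 3)*(w + 4)*(w^2 - w) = w^2*(w - 3)*(w + 4)*(w - 1)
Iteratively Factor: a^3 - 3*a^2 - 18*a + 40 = (a - 5)*(a^2 + 2*a - 8) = (a - 5)*(a - 2)*(a + 4)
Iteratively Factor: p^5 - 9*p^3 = (p - 3)*(p^4 + 3*p^3) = p*(p - 3)*(p^3 + 3*p^2) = p^2*(p - 3)*(p^2 + 3*p) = p^2*(p - 3)*(p + 3)*(p)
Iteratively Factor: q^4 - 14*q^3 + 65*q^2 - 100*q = (q - 5)*(q^3 - 9*q^2 + 20*q) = q*(q - 5)*(q^2 - 9*q + 20) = q*(q - 5)^2*(q - 4)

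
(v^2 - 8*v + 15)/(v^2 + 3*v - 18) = (v - 5)/(v + 6)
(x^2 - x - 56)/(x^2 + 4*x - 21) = (x - 8)/(x - 3)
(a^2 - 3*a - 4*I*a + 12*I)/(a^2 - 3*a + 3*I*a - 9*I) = (a - 4*I)/(a + 3*I)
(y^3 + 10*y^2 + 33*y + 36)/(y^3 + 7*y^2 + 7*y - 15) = (y^2 + 7*y + 12)/(y^2 + 4*y - 5)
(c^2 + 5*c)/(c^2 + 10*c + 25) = c/(c + 5)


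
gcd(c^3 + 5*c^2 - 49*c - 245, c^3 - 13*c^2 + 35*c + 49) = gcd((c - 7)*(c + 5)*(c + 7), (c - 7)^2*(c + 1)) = c - 7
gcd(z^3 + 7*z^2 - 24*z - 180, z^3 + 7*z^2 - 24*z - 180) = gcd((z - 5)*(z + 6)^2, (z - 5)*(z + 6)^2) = z^3 + 7*z^2 - 24*z - 180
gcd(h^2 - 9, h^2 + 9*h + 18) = h + 3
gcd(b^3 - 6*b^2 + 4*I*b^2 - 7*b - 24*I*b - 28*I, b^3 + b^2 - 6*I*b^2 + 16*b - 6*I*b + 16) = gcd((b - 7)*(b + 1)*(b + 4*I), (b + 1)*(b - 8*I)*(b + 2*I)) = b + 1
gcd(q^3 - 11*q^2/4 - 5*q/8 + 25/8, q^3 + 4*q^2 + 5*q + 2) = q + 1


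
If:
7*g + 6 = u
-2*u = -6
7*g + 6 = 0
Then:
No Solution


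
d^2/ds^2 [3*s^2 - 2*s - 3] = 6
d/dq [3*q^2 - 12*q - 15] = 6*q - 12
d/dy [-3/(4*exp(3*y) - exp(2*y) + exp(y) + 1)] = (36*exp(2*y) - 6*exp(y) + 3)*exp(y)/(4*exp(3*y) - exp(2*y) + exp(y) + 1)^2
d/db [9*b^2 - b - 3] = 18*b - 1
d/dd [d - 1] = 1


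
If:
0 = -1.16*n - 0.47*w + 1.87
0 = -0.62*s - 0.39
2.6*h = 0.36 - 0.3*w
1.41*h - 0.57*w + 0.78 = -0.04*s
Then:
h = -0.01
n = 1.09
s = -0.63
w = 1.30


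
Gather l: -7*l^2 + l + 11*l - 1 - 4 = -7*l^2 + 12*l - 5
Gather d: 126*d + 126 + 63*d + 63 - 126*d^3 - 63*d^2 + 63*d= -126*d^3 - 63*d^2 + 252*d + 189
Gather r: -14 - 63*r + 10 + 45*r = -18*r - 4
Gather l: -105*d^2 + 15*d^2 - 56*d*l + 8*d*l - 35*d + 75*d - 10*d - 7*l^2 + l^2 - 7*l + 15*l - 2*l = -90*d^2 + 30*d - 6*l^2 + l*(6 - 48*d)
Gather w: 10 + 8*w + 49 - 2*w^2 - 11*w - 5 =-2*w^2 - 3*w + 54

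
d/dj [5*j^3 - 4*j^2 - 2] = j*(15*j - 8)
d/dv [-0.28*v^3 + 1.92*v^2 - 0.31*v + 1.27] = -0.84*v^2 + 3.84*v - 0.31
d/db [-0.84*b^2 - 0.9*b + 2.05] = -1.68*b - 0.9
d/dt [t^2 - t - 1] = 2*t - 1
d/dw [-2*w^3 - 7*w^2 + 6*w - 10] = -6*w^2 - 14*w + 6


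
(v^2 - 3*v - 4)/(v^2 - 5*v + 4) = (v + 1)/(v - 1)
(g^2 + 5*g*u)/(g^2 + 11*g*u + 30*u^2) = g/(g + 6*u)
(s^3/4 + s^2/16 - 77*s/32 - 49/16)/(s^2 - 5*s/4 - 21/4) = (2*s^2 - 3*s - 14)/(8*(s - 3))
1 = 1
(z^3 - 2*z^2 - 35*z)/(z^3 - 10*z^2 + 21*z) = (z + 5)/(z - 3)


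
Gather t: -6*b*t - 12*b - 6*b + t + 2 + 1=-18*b + t*(1 - 6*b) + 3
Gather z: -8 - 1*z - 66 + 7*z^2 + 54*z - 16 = 7*z^2 + 53*z - 90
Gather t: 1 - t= 1 - t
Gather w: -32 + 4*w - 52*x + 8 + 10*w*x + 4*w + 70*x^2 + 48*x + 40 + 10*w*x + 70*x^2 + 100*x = w*(20*x + 8) + 140*x^2 + 96*x + 16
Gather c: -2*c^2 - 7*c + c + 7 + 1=-2*c^2 - 6*c + 8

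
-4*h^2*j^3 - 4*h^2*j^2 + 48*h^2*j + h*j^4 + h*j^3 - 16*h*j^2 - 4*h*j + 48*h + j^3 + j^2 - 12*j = (-4*h + j)*(j - 3)*(j + 4)*(h*j + 1)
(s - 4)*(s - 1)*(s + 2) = s^3 - 3*s^2 - 6*s + 8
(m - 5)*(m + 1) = m^2 - 4*m - 5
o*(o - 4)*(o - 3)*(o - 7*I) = o^4 - 7*o^3 - 7*I*o^3 + 12*o^2 + 49*I*o^2 - 84*I*o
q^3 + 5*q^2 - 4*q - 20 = (q - 2)*(q + 2)*(q + 5)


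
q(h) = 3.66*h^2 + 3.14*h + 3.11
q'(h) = 7.32*h + 3.14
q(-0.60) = 2.54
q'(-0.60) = -1.25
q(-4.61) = 66.42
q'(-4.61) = -30.61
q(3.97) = 73.26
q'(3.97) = 32.20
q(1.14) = 11.45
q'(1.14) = 11.48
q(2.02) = 24.39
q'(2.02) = 17.93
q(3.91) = 71.34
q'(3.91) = 31.76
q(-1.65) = 7.89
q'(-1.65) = -8.94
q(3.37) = 55.26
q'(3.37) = 27.81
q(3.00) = 45.47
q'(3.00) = 25.10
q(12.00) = 567.83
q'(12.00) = 90.98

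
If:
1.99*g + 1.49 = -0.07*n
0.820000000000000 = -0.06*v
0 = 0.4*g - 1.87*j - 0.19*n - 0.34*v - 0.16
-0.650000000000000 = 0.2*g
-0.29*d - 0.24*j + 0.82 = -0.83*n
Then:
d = 210.91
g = -3.25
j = -5.52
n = 71.11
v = -13.67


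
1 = 1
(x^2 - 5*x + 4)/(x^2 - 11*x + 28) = (x - 1)/(x - 7)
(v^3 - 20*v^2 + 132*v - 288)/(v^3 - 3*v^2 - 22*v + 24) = (v^2 - 14*v + 48)/(v^2 + 3*v - 4)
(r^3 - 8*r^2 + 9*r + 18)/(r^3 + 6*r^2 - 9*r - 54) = (r^2 - 5*r - 6)/(r^2 + 9*r + 18)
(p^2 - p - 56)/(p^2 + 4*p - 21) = (p - 8)/(p - 3)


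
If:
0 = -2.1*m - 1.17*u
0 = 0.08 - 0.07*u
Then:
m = -0.64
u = 1.14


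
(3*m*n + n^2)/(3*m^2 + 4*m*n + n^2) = n/(m + n)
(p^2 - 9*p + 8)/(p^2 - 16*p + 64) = (p - 1)/(p - 8)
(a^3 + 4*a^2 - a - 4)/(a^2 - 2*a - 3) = (a^2 + 3*a - 4)/(a - 3)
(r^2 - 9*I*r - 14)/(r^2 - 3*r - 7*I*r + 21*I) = (r - 2*I)/(r - 3)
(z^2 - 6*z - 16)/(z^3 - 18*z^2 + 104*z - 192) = (z + 2)/(z^2 - 10*z + 24)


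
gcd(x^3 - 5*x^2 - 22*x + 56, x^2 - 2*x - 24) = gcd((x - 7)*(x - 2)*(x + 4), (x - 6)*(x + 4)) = x + 4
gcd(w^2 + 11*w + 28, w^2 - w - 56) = w + 7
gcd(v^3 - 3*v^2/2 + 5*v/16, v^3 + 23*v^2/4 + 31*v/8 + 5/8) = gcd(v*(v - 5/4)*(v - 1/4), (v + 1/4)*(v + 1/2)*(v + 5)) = 1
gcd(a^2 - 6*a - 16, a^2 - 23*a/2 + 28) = a - 8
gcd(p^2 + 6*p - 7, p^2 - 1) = p - 1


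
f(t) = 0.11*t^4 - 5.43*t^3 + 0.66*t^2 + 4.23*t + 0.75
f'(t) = 0.44*t^3 - 16.29*t^2 + 1.32*t + 4.23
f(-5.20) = 840.53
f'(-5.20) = -504.98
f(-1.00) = 2.72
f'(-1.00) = -13.82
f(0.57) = 2.38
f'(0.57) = -0.23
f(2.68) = -82.02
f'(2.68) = -100.76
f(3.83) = -254.77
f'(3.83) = -204.95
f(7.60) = -1945.64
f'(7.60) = -733.50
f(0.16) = 1.42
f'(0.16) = 4.03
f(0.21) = 1.62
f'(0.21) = 3.79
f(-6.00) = 1314.57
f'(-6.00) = -685.17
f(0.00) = 0.75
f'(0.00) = 4.23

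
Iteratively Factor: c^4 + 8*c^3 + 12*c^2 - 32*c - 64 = (c + 4)*(c^3 + 4*c^2 - 4*c - 16) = (c + 4)^2*(c^2 - 4) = (c + 2)*(c + 4)^2*(c - 2)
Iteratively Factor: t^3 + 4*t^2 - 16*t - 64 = (t + 4)*(t^2 - 16) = (t - 4)*(t + 4)*(t + 4)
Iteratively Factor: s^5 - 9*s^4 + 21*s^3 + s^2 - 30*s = (s - 2)*(s^4 - 7*s^3 + 7*s^2 + 15*s) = s*(s - 2)*(s^3 - 7*s^2 + 7*s + 15) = s*(s - 5)*(s - 2)*(s^2 - 2*s - 3) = s*(s - 5)*(s - 3)*(s - 2)*(s + 1)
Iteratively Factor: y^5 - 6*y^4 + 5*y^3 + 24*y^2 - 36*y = (y - 3)*(y^4 - 3*y^3 - 4*y^2 + 12*y) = (y - 3)*(y + 2)*(y^3 - 5*y^2 + 6*y) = y*(y - 3)*(y + 2)*(y^2 - 5*y + 6) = y*(y - 3)*(y - 2)*(y + 2)*(y - 3)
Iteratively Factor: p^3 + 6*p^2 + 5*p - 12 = (p - 1)*(p^2 + 7*p + 12) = (p - 1)*(p + 3)*(p + 4)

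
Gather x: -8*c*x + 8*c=-8*c*x + 8*c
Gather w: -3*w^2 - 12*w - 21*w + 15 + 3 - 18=-3*w^2 - 33*w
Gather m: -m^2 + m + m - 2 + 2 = -m^2 + 2*m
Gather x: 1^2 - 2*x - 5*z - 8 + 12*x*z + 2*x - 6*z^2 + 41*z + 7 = 12*x*z - 6*z^2 + 36*z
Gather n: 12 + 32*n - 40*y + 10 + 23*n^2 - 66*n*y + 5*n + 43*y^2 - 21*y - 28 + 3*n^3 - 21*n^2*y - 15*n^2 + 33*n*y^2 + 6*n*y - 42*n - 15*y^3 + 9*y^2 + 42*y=3*n^3 + n^2*(8 - 21*y) + n*(33*y^2 - 60*y - 5) - 15*y^3 + 52*y^2 - 19*y - 6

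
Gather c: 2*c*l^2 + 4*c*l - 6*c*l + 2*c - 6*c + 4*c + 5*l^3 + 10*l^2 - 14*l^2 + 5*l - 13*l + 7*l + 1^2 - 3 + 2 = c*(2*l^2 - 2*l) + 5*l^3 - 4*l^2 - l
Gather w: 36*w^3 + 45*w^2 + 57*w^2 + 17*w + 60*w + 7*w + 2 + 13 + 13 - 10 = 36*w^3 + 102*w^2 + 84*w + 18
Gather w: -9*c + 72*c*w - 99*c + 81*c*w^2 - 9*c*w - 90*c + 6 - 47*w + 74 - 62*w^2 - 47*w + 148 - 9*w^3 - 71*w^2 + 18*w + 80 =-198*c - 9*w^3 + w^2*(81*c - 133) + w*(63*c - 76) + 308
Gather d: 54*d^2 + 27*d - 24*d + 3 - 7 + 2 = 54*d^2 + 3*d - 2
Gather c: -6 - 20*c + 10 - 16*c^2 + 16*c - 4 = -16*c^2 - 4*c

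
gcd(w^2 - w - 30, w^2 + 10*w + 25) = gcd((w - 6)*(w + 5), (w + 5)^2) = w + 5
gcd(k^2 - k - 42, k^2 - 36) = k + 6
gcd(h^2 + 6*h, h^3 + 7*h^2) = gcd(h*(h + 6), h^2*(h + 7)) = h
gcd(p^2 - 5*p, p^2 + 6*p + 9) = 1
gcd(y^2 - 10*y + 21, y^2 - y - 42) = y - 7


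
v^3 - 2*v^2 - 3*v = v*(v - 3)*(v + 1)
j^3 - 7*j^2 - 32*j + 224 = (j - 7)*(j - 4*sqrt(2))*(j + 4*sqrt(2))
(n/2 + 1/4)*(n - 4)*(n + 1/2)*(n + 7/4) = n^4/2 - 5*n^3/8 - 9*n^2/2 - 121*n/32 - 7/8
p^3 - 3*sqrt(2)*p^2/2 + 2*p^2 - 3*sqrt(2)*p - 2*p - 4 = (p + 2)*(p - 2*sqrt(2))*(p + sqrt(2)/2)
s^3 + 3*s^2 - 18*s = s*(s - 3)*(s + 6)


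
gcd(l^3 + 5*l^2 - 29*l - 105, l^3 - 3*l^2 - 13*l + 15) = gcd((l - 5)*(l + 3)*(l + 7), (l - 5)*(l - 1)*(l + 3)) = l^2 - 2*l - 15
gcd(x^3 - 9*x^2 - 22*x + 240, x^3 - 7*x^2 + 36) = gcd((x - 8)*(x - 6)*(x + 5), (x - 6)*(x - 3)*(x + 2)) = x - 6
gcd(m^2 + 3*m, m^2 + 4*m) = m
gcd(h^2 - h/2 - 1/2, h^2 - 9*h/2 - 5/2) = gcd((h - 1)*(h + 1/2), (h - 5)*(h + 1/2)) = h + 1/2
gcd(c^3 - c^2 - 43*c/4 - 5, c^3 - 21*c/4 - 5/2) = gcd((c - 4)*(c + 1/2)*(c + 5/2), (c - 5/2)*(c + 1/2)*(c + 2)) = c + 1/2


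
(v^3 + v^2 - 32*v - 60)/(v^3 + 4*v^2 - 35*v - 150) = (v + 2)/(v + 5)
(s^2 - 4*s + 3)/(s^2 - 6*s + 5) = (s - 3)/(s - 5)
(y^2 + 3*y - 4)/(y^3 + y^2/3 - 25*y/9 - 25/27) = 27*(y^2 + 3*y - 4)/(27*y^3 + 9*y^2 - 75*y - 25)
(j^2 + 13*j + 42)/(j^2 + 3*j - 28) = (j + 6)/(j - 4)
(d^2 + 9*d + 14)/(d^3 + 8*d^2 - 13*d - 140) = (d + 2)/(d^2 + d - 20)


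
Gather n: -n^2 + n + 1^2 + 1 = -n^2 + n + 2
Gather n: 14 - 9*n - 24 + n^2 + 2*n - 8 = n^2 - 7*n - 18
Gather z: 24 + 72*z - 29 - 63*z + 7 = 9*z + 2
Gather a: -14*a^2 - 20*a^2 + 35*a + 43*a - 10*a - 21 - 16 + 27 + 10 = -34*a^2 + 68*a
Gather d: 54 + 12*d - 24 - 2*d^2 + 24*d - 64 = -2*d^2 + 36*d - 34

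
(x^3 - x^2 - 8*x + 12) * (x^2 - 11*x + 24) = x^5 - 12*x^4 + 27*x^3 + 76*x^2 - 324*x + 288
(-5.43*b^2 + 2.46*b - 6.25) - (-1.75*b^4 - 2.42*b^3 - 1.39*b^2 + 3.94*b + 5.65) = 1.75*b^4 + 2.42*b^3 - 4.04*b^2 - 1.48*b - 11.9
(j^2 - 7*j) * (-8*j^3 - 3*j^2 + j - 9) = -8*j^5 + 53*j^4 + 22*j^3 - 16*j^2 + 63*j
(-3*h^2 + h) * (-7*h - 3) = 21*h^3 + 2*h^2 - 3*h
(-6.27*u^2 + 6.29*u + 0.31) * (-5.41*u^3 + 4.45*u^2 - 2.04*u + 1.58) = 33.9207*u^5 - 61.9304*u^4 + 39.1042*u^3 - 21.3587*u^2 + 9.3058*u + 0.4898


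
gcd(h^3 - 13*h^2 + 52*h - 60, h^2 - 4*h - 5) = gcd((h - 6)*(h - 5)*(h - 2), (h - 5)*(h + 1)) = h - 5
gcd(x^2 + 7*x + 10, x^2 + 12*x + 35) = x + 5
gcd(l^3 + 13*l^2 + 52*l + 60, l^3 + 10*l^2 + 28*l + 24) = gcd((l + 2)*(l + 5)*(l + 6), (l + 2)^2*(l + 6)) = l^2 + 8*l + 12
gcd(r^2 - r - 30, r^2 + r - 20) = r + 5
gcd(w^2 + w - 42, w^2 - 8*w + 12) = w - 6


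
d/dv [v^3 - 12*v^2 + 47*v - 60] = 3*v^2 - 24*v + 47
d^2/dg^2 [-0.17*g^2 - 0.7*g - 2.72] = -0.340000000000000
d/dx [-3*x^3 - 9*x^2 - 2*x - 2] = -9*x^2 - 18*x - 2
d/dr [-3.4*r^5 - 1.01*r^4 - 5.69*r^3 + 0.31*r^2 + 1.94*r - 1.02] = -17.0*r^4 - 4.04*r^3 - 17.07*r^2 + 0.62*r + 1.94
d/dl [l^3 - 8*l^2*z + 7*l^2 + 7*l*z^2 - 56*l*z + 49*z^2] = 3*l^2 - 16*l*z + 14*l + 7*z^2 - 56*z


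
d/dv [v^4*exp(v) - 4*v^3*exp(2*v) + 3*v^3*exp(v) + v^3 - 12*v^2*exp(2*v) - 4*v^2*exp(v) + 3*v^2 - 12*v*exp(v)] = v^4*exp(v) - 8*v^3*exp(2*v) + 7*v^3*exp(v) - 36*v^2*exp(2*v) + 5*v^2*exp(v) + 3*v^2 - 24*v*exp(2*v) - 20*v*exp(v) + 6*v - 12*exp(v)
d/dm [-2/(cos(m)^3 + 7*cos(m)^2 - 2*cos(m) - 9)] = 2*(-3*cos(m)^2 - 14*cos(m) + 2)*sin(m)/(cos(m)^3 + 7*cos(m)^2 - 2*cos(m) - 9)^2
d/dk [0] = 0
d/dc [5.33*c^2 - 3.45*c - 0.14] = 10.66*c - 3.45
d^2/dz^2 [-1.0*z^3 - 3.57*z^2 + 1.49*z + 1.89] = -6.0*z - 7.14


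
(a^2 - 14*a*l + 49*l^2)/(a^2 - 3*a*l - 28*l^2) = (a - 7*l)/(a + 4*l)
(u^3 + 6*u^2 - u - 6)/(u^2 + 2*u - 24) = (u^2 - 1)/(u - 4)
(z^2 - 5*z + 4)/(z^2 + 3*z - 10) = (z^2 - 5*z + 4)/(z^2 + 3*z - 10)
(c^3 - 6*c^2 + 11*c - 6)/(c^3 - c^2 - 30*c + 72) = (c^2 - 3*c + 2)/(c^2 + 2*c - 24)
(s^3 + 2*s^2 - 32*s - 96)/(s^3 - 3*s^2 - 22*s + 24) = (s + 4)/(s - 1)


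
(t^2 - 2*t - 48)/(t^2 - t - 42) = (t - 8)/(t - 7)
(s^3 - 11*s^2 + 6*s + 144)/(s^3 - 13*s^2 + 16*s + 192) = (s - 6)/(s - 8)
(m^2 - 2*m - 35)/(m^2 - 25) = (m - 7)/(m - 5)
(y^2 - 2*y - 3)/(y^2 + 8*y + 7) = (y - 3)/(y + 7)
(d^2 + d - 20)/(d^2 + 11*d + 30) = (d - 4)/(d + 6)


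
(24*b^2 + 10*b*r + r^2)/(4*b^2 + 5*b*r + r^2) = (6*b + r)/(b + r)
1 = 1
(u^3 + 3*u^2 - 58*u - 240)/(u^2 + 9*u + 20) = (u^2 - 2*u - 48)/(u + 4)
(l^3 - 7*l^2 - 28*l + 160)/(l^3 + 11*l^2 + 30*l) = (l^2 - 12*l + 32)/(l*(l + 6))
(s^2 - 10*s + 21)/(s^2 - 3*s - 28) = (s - 3)/(s + 4)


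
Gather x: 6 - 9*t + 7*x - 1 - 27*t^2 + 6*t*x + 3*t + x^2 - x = -27*t^2 - 6*t + x^2 + x*(6*t + 6) + 5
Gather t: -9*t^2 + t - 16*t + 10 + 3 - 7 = -9*t^2 - 15*t + 6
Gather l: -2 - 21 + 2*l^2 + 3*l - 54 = 2*l^2 + 3*l - 77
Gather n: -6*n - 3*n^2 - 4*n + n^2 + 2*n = -2*n^2 - 8*n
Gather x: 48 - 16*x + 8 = 56 - 16*x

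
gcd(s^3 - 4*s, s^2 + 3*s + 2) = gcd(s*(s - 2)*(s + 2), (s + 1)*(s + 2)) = s + 2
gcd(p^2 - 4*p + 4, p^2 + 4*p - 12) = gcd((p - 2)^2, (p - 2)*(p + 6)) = p - 2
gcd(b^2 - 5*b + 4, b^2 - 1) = b - 1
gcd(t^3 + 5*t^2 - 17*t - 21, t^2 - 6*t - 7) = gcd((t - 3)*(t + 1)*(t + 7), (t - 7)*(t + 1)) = t + 1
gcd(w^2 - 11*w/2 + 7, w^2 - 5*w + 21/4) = w - 7/2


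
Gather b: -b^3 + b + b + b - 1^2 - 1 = -b^3 + 3*b - 2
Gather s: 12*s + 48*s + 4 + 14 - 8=60*s + 10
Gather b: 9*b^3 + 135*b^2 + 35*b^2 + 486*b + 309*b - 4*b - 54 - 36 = 9*b^3 + 170*b^2 + 791*b - 90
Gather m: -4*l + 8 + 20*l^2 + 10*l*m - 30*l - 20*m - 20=20*l^2 - 34*l + m*(10*l - 20) - 12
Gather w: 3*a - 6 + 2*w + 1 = 3*a + 2*w - 5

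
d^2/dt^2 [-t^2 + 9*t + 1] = -2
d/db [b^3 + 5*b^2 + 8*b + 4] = 3*b^2 + 10*b + 8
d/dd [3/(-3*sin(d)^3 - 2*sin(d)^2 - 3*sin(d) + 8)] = 3*(9*sin(d)^2 + 4*sin(d) + 3)*cos(d)/(3*sin(d)^3 + 2*sin(d)^2 + 3*sin(d) - 8)^2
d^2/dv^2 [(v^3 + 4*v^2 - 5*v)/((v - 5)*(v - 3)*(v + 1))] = 2*(11*v^6 - 36*v^5 - 69*v^4 - 280*v^3 + 2025*v^2 - 900*v + 1425)/(v^9 - 21*v^8 + 168*v^7 - 592*v^6 + 546*v^5 + 1806*v^4 - 3392*v^3 - 2520*v^2 + 4725*v + 3375)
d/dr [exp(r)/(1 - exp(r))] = 1/(4*sinh(r/2)^2)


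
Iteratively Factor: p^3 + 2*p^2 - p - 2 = (p + 2)*(p^2 - 1) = (p - 1)*(p + 2)*(p + 1)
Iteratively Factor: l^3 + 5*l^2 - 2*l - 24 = (l + 3)*(l^2 + 2*l - 8) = (l - 2)*(l + 3)*(l + 4)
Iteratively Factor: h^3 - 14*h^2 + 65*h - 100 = (h - 4)*(h^2 - 10*h + 25) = (h - 5)*(h - 4)*(h - 5)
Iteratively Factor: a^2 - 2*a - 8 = (a - 4)*(a + 2)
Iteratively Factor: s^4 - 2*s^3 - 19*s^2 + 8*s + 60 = (s + 2)*(s^3 - 4*s^2 - 11*s + 30) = (s - 2)*(s + 2)*(s^2 - 2*s - 15) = (s - 5)*(s - 2)*(s + 2)*(s + 3)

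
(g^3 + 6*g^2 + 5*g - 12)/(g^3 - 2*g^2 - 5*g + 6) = (g^2 + 7*g + 12)/(g^2 - g - 6)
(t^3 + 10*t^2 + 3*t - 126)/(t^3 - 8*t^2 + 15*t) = (t^2 + 13*t + 42)/(t*(t - 5))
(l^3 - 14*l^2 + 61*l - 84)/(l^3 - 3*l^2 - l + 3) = (l^2 - 11*l + 28)/(l^2 - 1)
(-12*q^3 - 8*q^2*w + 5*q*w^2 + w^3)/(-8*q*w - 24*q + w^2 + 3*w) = (12*q^3 + 8*q^2*w - 5*q*w^2 - w^3)/(8*q*w + 24*q - w^2 - 3*w)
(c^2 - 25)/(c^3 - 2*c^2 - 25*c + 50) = 1/(c - 2)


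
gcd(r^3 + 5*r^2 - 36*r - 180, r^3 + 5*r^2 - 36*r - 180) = r^3 + 5*r^2 - 36*r - 180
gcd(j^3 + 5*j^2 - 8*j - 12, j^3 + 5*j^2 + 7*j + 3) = j + 1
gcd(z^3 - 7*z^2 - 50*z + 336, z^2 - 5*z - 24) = z - 8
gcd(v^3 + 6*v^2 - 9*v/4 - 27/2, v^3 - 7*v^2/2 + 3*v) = v - 3/2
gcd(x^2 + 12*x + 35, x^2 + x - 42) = x + 7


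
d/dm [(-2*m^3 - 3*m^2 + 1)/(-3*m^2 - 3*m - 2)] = 3*(2*m^4 + 4*m^3 + 7*m^2 + 6*m + 1)/(9*m^4 + 18*m^3 + 21*m^2 + 12*m + 4)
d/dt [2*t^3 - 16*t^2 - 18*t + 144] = 6*t^2 - 32*t - 18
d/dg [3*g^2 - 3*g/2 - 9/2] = 6*g - 3/2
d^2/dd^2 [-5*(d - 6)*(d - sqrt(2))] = -10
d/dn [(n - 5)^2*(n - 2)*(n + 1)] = 4*n^3 - 33*n^2 + 66*n - 5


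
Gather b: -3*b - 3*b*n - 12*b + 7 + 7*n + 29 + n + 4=b*(-3*n - 15) + 8*n + 40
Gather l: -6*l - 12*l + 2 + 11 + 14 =27 - 18*l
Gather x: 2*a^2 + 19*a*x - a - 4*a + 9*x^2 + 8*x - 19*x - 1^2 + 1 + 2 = 2*a^2 - 5*a + 9*x^2 + x*(19*a - 11) + 2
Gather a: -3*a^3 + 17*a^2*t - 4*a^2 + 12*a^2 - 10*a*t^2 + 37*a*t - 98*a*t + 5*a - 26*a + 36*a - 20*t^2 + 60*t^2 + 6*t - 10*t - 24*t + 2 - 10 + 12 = -3*a^3 + a^2*(17*t + 8) + a*(-10*t^2 - 61*t + 15) + 40*t^2 - 28*t + 4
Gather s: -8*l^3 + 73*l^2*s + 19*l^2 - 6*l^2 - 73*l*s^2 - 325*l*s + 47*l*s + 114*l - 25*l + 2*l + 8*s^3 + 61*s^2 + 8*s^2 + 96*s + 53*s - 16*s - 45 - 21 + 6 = -8*l^3 + 13*l^2 + 91*l + 8*s^3 + s^2*(69 - 73*l) + s*(73*l^2 - 278*l + 133) - 60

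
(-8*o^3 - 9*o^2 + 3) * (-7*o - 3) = 56*o^4 + 87*o^3 + 27*o^2 - 21*o - 9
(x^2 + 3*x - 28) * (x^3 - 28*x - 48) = x^5 + 3*x^4 - 56*x^3 - 132*x^2 + 640*x + 1344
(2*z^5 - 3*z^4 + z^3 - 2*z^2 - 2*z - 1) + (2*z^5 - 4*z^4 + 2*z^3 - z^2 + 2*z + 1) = 4*z^5 - 7*z^4 + 3*z^3 - 3*z^2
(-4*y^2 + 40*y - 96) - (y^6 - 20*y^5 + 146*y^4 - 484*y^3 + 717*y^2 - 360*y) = -y^6 + 20*y^5 - 146*y^4 + 484*y^3 - 721*y^2 + 400*y - 96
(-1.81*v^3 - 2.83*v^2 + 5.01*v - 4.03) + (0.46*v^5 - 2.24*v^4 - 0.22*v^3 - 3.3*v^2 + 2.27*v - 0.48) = 0.46*v^5 - 2.24*v^4 - 2.03*v^3 - 6.13*v^2 + 7.28*v - 4.51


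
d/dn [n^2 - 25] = 2*n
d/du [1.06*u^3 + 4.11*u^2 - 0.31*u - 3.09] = 3.18*u^2 + 8.22*u - 0.31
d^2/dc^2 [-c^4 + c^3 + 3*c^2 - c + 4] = -12*c^2 + 6*c + 6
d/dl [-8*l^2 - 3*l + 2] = -16*l - 3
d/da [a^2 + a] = 2*a + 1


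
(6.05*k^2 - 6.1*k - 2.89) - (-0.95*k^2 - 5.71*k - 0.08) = 7.0*k^2 - 0.39*k - 2.81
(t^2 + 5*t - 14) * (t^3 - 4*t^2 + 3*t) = t^5 + t^4 - 31*t^3 + 71*t^2 - 42*t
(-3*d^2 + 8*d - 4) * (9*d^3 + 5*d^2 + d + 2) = -27*d^5 + 57*d^4 + d^3 - 18*d^2 + 12*d - 8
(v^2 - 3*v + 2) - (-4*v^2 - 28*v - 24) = 5*v^2 + 25*v + 26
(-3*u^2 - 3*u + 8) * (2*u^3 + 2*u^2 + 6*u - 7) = -6*u^5 - 12*u^4 - 8*u^3 + 19*u^2 + 69*u - 56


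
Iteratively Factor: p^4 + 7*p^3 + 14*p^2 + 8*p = (p + 2)*(p^3 + 5*p^2 + 4*p) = (p + 2)*(p + 4)*(p^2 + p) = p*(p + 2)*(p + 4)*(p + 1)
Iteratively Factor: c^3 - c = (c - 1)*(c^2 + c) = (c - 1)*(c + 1)*(c)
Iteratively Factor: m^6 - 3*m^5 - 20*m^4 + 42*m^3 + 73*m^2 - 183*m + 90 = (m - 2)*(m^5 - m^4 - 22*m^3 - 2*m^2 + 69*m - 45) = (m - 5)*(m - 2)*(m^4 + 4*m^3 - 2*m^2 - 12*m + 9) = (m - 5)*(m - 2)*(m + 3)*(m^3 + m^2 - 5*m + 3) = (m - 5)*(m - 2)*(m - 1)*(m + 3)*(m^2 + 2*m - 3) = (m - 5)*(m - 2)*(m - 1)*(m + 3)^2*(m - 1)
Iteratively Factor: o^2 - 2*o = (o - 2)*(o)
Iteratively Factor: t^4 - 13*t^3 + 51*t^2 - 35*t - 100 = (t - 5)*(t^3 - 8*t^2 + 11*t + 20) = (t - 5)^2*(t^2 - 3*t - 4) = (t - 5)^2*(t + 1)*(t - 4)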